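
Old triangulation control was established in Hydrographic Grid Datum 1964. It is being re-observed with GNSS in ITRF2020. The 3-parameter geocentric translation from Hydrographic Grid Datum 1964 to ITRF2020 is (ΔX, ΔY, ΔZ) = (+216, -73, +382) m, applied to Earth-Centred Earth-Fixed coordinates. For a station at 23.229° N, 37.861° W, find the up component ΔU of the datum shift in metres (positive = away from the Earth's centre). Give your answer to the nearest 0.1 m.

At φ = 23.229°, λ = -37.861°: sin φ = 0.394407, cos φ = 0.918936, sin λ = -0.613748, cos λ = 0.789502.
ΔU = cos φ cos λ·ΔX + cos φ sin λ·ΔY + sin φ·ΔZ = (0.918936)(0.789502)(216) + (0.918936)(-0.613748)(-73) + (0.394407)(382) = 348.54 m.

ΔU = 348.5 m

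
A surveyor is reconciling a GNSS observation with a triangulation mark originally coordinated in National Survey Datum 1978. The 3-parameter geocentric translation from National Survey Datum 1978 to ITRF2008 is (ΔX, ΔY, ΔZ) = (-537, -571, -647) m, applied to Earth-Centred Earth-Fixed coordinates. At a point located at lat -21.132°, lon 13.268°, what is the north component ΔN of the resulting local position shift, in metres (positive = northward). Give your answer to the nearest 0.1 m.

ΔN = -839.2 m

The local north axis is (−sin φ cos λ, −sin φ sin λ, cos φ), giving ΔN = -188.430 − 47.245 − 603.491 = -839.17 m.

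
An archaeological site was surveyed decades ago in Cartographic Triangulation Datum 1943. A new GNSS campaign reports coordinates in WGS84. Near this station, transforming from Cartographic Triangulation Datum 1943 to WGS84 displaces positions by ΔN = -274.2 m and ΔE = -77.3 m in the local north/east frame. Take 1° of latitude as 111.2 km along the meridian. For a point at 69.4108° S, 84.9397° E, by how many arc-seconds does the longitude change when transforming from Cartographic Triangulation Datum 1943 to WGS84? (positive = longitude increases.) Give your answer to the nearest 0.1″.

Δλ = -7.1″

At latitude -69.4108°, cos φ = 0.351665.
1° of longitude at this latitude = 111.2 × cos φ = 39.11 km, so Δλ = -77.3 / 39105.2 = -0.0019767° = -7.116″.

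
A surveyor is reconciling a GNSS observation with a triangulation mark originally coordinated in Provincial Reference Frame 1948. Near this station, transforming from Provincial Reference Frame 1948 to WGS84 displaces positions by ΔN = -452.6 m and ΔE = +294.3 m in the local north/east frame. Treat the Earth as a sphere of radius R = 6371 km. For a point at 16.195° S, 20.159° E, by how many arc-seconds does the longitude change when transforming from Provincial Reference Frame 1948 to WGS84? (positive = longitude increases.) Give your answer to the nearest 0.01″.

Δλ = 9.92″

At latitude -16.195°, cos φ = 0.960318.
One radian of longitude at latitude φ spans R cos φ, so Δλ = ΔE / (R cos φ) = 294.3 / (6371000 × 0.960318) = 4.8102e-05 rad = 9.922″.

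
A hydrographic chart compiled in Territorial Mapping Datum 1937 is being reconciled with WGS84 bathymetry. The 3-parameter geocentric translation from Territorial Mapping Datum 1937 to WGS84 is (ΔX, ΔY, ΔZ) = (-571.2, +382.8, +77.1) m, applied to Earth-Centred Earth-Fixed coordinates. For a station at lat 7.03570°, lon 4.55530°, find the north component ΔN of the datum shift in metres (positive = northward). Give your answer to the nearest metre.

The local north axis is (−sin φ cos λ, −sin φ sin λ, cos φ), giving ΔN = 69.744 − 3.724 + 76.519 = 142.54 m.

ΔN = 143 m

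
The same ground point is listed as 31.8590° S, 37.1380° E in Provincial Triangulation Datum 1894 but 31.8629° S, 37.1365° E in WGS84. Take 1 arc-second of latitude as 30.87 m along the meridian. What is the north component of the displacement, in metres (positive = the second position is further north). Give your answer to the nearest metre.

Δφ = -31.8629° − -31.8590° = -0.0039°; Δλ = 37.1365° − 37.1380° = -0.0015°.
1° of latitude = 3600 × 30.87 = 111132 m.
ΔN = Δφ × 111132 = -433.4 m; ΔE = Δλ × 111132 × cos(-31.8590°) = -0.0015 × 111132 × 0.849350 = -141.6 m.

ΔN = -433 m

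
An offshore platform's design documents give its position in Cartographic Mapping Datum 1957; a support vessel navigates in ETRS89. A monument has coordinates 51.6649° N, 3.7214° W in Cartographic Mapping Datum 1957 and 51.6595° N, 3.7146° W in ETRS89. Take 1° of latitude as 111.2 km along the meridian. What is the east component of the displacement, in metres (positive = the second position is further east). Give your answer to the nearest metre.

Δφ = 51.6595° − 51.6649° = -0.0054°; Δλ = -3.7146° − -3.7214° = +0.0068°.
ΔN = Δφ × 111200 = -600.5 m; ΔE = Δλ × 111200 × cos(51.6649°) = +0.0068 × 111200 × 0.620260 = 469.0 m.

ΔE = 469 m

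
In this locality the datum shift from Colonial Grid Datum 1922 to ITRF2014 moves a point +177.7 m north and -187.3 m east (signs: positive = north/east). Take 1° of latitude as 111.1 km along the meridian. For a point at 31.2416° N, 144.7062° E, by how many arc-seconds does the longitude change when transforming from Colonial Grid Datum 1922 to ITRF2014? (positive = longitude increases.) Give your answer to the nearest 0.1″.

At latitude 31.2416°, cos φ = 0.854988.
1° of longitude at this latitude = 111.1 × cos φ = 94.99 km, so Δλ = -187.3 / 94989.2 = -0.0019718° = -7.098″.

Δλ = -7.1″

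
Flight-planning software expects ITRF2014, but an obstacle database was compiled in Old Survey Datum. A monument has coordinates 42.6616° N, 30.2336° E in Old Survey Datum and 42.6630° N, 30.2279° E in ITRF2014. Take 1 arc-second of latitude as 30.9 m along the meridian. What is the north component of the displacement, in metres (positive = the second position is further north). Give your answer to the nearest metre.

Δφ = 42.6630° − 42.6616° = +0.0014°; Δλ = 30.2279° − 30.2336° = -0.0057°.
1° of latitude = 3600 × 30.90 = 111240 m.
ΔN = Δφ × 111240 = 155.7 m; ΔE = Δλ × 111240 × cos(42.6616°) = -0.0057 × 111240 × 0.735369 = -466.3 m.

ΔN = 156 m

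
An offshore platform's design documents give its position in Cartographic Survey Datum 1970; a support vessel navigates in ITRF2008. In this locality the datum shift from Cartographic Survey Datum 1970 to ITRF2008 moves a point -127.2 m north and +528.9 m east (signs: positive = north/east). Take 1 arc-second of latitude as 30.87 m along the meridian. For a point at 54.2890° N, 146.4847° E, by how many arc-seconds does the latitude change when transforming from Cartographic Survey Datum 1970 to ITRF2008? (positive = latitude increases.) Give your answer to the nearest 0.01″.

Δφ = -4.12″

1″ of latitude = 30.87 m, so Δφ = -127.2 / 30.87 = -4.121″.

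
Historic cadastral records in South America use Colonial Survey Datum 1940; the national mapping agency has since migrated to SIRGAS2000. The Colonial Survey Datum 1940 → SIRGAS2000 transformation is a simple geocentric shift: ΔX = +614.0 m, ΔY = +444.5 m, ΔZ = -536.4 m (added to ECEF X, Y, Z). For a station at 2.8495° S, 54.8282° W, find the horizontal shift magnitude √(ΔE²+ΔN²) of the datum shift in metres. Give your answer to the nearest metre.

At φ = -2.8495°, λ = -54.8282°: sin φ = -0.049713, cos φ = 0.998764, sin λ = -0.817429, cos λ = 0.576030.
ΔE = −sin λ·ΔX + cos λ·ΔY = −(-0.817429)·(614.0) + (0.576030)·(444.5) = 757.95 m.
ΔN = −sin φ cos λ·ΔX − sin φ sin λ·ΔY + cos φ·ΔZ = −(-0.049713)(0.576030)(614.0) − (-0.049713)(-0.817429)(444.5) + (0.998764)(-536.4) = -536.22 m.
Horizontal magnitude = √(ΔE² + ΔN²) = √(757.95² + (-536.22)²) = 928.45 m.

928 m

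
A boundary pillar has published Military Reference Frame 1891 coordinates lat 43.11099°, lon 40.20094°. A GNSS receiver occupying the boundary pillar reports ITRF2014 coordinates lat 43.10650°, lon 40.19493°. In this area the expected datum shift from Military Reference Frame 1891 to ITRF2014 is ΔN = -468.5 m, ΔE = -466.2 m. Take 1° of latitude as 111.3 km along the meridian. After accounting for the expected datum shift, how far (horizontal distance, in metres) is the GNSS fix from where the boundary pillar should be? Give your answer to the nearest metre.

Observed coordinate differences: Δφ = -0.00449°, Δλ = -0.00601°.
Converting to metres (1° lat = 111300 m, cos φ = 0.730031): observed ΔN = -499.7 m, observed ΔE = -488.3 m.
Subtracting the expected shift leaves a residual of -499.7 − (-468.5) = -31.2 m north and -488.3 − (-466.2) = -22.1 m east.
Residual distance = √((-31.2)² + (-22.1)²) = 38.3 m.

38 m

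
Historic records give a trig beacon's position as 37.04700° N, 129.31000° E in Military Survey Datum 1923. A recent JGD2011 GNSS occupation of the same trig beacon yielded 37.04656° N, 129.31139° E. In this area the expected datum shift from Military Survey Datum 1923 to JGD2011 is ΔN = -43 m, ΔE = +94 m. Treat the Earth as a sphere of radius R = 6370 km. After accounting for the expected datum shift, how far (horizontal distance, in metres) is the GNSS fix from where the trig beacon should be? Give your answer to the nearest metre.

Observed coordinate differences: Δφ = -0.00044°, Δλ = +0.00139°.
Converting to metres (1° lat = 111177 m, cos φ = 0.798142): observed ΔN = -48.9 m, observed ΔE = 123.3 m.
Subtracting the expected shift leaves a residual of -48.9 − (-43) = -5.9 m north and 123.3 − (94) = 29.3 m east.
Residual distance = √((-5.9)² + 29.3²) = 29.9 m.

30 m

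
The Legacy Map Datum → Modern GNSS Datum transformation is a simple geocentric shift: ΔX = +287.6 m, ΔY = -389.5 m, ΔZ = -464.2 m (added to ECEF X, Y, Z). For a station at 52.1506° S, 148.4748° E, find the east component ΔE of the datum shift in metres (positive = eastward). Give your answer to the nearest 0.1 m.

The local east axis at (φ, λ) is (−sin λ, cos λ, 0), so ΔE = −sin(148.4748°)·287.6 + cos(148.4748°)·(-389.5) = 181.64 m.

ΔE = 181.6 m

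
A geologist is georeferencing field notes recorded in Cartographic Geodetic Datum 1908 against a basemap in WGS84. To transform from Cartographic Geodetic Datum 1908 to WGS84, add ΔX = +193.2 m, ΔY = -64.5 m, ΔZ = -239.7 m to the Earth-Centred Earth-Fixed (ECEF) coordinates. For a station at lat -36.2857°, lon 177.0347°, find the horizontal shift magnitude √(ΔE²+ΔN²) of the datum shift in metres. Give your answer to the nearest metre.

314 m

The local east axis at (φ, λ) is (−sin λ, cos λ, 0), so ΔE = −sin(177.0347°)·193.2 + cos(177.0347°)·(-64.5) = 54.42 m.
The local north axis is (−sin φ cos λ, −sin φ sin λ, cos φ), giving ΔN = -114.185 − 1.975 − 193.216 = -309.38 m.
Horizontal magnitude = √(ΔE² + ΔN²) = √(54.42² + (-309.38)²) = 314.13 m.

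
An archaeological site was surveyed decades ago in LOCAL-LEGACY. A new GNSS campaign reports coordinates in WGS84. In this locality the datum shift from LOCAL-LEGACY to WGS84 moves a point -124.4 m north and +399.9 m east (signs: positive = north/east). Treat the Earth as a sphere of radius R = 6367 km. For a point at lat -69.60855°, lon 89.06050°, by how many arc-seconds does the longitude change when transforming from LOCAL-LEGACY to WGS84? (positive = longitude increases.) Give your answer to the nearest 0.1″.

At latitude -69.60855°, cos φ = 0.348432.
One radian of longitude at latitude φ spans R cos φ, so Δλ = ΔE / (R cos φ) = 399.9 / (6367000 × 0.348432) = 1.8026e-04 rad = 37.181″.

Δλ = 37.2″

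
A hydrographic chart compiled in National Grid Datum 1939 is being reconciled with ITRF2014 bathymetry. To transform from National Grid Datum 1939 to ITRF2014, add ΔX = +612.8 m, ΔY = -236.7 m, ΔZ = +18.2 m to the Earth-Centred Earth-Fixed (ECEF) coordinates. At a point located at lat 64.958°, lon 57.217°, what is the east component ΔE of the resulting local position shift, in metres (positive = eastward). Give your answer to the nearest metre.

The local east axis at (φ, λ) is (−sin λ, cos λ, 0), so ΔE = −sin(57.217°)·612.8 + cos(57.217°)·(-236.7) = -643.36 m.

ΔE = -643 m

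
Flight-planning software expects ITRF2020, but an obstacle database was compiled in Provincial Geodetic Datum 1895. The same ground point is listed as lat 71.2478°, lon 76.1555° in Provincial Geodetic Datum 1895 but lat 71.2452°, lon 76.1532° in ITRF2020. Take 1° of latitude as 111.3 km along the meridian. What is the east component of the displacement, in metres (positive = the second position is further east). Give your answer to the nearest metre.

Δφ = 71.2452° − 71.2478° = -0.0026°; Δλ = 76.1532° − 76.1555° = -0.0023°.
ΔN = Δφ × 111300 = -289.4 m; ΔE = Δλ × 111300 × cos(71.2478°) = -0.0023 × 111300 × 0.321476 = -82.3 m.

ΔE = -82 m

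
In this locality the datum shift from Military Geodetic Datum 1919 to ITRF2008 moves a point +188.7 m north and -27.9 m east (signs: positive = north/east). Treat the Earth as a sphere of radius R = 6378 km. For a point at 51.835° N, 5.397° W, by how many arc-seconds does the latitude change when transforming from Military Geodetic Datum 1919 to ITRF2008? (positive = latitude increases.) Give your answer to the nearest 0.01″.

Δφ = 6.10″

On a sphere of radius R, 1 rad of latitude = R, so Δφ = ΔN / R = 188.7 / 6378000 = 2.9586e-05 rad = 6.103″.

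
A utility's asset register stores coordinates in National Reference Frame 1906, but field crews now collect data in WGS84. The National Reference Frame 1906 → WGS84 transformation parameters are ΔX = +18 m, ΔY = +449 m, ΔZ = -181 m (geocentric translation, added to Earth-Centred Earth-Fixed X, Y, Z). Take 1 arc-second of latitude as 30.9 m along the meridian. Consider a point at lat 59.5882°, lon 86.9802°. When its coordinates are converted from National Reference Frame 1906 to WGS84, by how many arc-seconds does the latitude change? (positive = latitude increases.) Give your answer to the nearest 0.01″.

sin φ = 0.862409, cos φ = 0.506211, sin λ = 0.998611, cos λ = 0.052681.
North component: ΔN = −sin φ cos λ·ΔX − sin φ sin λ·ΔY + cos φ·ΔZ = −(0.862409)(0.052681)(18) − (0.862409)(0.998611)(449) + (0.506211)(-181) = -479.13 m.
1° of latitude spans 3600 × 30.90 = 111240 m, so Δφ = -479.13 / 111240 × 3600 = -15.506″.

Δφ = -15.51″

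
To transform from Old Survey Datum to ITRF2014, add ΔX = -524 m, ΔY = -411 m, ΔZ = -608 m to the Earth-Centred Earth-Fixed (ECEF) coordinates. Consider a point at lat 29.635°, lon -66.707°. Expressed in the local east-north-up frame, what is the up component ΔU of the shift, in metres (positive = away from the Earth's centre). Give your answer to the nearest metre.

ΔU = -153 m

The local up (radial) axis is (cos φ cos λ, cos φ sin λ, sin φ), giving ΔU = -180.103 + 328.122 − 300.640 = -152.62 m.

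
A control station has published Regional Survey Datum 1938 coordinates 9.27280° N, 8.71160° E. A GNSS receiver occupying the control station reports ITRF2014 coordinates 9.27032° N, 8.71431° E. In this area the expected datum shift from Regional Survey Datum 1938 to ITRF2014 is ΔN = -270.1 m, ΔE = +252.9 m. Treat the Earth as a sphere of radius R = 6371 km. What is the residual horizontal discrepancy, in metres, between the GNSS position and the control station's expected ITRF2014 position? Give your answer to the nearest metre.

45 m

Observed coordinate differences: Δφ = -0.00248°, Δλ = +0.00271°.
Converting to metres (1° lat = 111195 m, cos φ = 0.986932): observed ΔN = -275.8 m, observed ΔE = 297.4 m.
Subtracting the expected shift leaves a residual of -275.8 − (-270.1) = -5.7 m north and 297.4 − (252.9) = 44.5 m east.
Residual distance = √((-5.7)² + 44.5²) = 44.9 m.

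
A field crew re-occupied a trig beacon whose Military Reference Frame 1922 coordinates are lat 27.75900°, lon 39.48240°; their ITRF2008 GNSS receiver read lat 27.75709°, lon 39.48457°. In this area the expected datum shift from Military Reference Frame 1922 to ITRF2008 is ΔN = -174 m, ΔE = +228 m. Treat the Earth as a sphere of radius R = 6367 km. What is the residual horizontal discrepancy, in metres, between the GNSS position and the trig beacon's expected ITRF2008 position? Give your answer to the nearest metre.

41 m

Observed coordinate differences: Δφ = -0.00191°, Δλ = +0.00217°.
Converting to metres (1° lat = 111125 m, cos φ = 0.884914): observed ΔN = -212.2 m, observed ΔE = 213.4 m.
Subtracting the expected shift leaves a residual of -212.2 − (-174) = -38.2 m north and 213.4 − (228) = -14.6 m east.
Residual distance = √((-38.2)² + (-14.6)²) = 40.9 m.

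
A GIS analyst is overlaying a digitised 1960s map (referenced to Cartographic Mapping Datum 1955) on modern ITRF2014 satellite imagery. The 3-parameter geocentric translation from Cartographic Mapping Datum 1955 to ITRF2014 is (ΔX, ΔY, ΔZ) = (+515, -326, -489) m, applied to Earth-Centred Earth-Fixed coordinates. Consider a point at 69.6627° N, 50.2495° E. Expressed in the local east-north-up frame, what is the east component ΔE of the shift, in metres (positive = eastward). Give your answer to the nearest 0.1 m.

ΔE = -604.4 m

The local east axis at (φ, λ) is (−sin λ, cos λ, 0), so ΔE = −sin(50.2495°)·515 + cos(50.2495°)·(-326) = -604.41 m.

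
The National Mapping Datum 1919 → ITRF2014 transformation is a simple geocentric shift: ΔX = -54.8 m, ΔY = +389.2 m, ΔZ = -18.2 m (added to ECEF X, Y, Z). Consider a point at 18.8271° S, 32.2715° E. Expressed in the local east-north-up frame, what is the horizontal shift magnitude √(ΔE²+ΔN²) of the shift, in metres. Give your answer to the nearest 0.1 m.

360.0 m

The local east axis at (φ, λ) is (−sin λ, cos λ, 0), so ΔE = −sin(32.2715°)·(-54.8) + cos(32.2715°)·389.2 = 358.34 m.
The local north axis is (−sin φ cos λ, −sin φ sin λ, cos φ), giving ΔN = -14.953 + 67.062 − 17.226 = 34.88 m.
Horizontal magnitude = √(ΔE² + ΔN²) = √(358.34² + 34.88²) = 360.03 m.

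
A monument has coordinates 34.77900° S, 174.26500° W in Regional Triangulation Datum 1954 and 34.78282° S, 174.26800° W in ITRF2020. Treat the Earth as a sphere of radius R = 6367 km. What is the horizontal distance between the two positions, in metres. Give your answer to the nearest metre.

Δφ = -34.78282° − -34.77900° = -0.00382°; Δλ = -174.26800° − -174.26500° = -0.00300°.
1° along a meridian = πR/180 = 111125 m.
ΔN = Δφ × 111125 = -424.5 m; ΔE = Δλ × 111125 × cos(-34.77900°) = -0.00300 × 111125 × 0.821358 = -273.8 m.
Distance = √(ΔE² + ΔN²) = √((-273.8)² + (-424.5)²) = 505.1 m.

505 m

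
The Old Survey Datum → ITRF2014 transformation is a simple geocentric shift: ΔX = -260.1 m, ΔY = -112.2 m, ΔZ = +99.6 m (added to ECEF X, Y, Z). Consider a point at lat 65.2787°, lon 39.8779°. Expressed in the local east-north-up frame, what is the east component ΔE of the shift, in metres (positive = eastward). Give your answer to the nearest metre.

ΔE = 81 m

At φ = 65.2787°, λ = 39.8779°: sin φ = 0.908353, cos φ = 0.418205, sin λ = 0.641154, cos λ = 0.767413.
ΔE = −sin λ·ΔX + cos λ·ΔY = −(0.641154)·(-260.1) + (0.767413)·(-112.2) = 80.66 m.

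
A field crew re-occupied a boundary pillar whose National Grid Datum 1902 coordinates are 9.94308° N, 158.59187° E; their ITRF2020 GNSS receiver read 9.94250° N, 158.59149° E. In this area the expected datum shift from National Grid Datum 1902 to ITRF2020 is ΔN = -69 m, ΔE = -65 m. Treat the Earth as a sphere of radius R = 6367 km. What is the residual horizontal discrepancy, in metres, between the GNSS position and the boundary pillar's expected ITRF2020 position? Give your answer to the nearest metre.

Observed coordinate differences: Δφ = -0.00058°, Δλ = -0.00038°.
Converting to metres (1° lat = 111125 m, cos φ = 0.984980): observed ΔN = -64.5 m, observed ΔE = -41.6 m.
Subtracting the expected shift leaves a residual of -64.5 − (-69) = 4.5 m north and -41.6 − (-65) = 23.4 m east.
Residual distance = √(4.5² + 23.4²) = 23.8 m.

24 m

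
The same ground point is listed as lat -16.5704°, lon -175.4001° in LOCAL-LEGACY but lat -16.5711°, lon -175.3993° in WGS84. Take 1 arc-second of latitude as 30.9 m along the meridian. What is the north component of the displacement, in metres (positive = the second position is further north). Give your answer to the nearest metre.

Δφ = -16.5711° − -16.5704° = -0.0007°; Δλ = -175.3993° − -175.4001° = +0.0008°.
1° of latitude = 3600 × 30.90 = 111240 m.
ΔN = Δφ × 111240 = -77.9 m; ΔE = Δλ × 111240 × cos(-16.5704°) = +0.0008 × 111240 × 0.958470 = 85.3 m.

ΔN = -78 m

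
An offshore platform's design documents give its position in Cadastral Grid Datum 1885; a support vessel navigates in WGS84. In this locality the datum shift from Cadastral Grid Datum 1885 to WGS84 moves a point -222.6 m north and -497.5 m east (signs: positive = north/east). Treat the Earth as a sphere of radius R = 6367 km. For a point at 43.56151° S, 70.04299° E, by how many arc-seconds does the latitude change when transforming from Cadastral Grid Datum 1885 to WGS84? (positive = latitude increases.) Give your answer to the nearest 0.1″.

Δφ = -7.2″

On a sphere of radius R, 1 rad of latitude = R, so Δφ = ΔN / R = -222.6 / 6367000 = -3.4962e-05 rad = -7.211″.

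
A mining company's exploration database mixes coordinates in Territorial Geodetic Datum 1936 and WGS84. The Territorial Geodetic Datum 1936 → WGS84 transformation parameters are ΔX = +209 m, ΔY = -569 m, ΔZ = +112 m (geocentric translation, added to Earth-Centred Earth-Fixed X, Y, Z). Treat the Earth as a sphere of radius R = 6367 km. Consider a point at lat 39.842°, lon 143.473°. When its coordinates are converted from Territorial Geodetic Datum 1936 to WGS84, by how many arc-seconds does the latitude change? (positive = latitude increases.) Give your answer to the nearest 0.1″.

sin φ = 0.640673, cos φ = 0.767814, sin λ = 0.595202, cos λ = -0.803576.
North component: ΔN = −sin φ cos λ·ΔX − sin φ sin λ·ΔY + cos φ·ΔZ = −(0.640673)(-0.803576)(209) − (0.640673)(0.595202)(-569) + (0.767814)(112) = 410.57 m.
1° of latitude spans πR/180 = 111125 m, so Δφ = 410.57 / 111125 × 3600 = 13.301″.

Δφ = 13.3″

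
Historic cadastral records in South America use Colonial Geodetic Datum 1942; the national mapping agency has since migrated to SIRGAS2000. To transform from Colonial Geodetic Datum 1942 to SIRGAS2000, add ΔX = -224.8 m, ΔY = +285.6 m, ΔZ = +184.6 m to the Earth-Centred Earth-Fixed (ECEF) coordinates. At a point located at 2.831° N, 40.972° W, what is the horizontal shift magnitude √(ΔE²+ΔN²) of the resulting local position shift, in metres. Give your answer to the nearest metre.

213 m

The local east axis at (φ, λ) is (−sin λ, cos λ, 0), so ΔE = −sin(-40.972°)·(-224.8) + cos(-40.972°)·285.6 = 68.24 m.
The local north axis is (−sin φ cos λ, −sin φ sin λ, cos φ), giving ΔN = 8.383 + 9.249 + 184.375 = 202.01 m.
Horizontal magnitude = √(ΔE² + ΔN²) = √(68.24² + 202.01²) = 213.22 m.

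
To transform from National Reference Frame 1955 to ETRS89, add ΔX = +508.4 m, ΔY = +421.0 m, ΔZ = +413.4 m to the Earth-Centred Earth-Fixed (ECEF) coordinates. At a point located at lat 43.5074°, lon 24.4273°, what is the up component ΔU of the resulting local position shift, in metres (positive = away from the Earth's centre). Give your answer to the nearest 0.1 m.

ΔU = 746.6 m

At φ = 43.5074°, λ = 24.4273°: sin φ = 0.688448, cos φ = 0.725285, sin λ = 0.413538, cos λ = 0.910487.
ΔU = cos φ cos λ·ΔX + cos φ sin λ·ΔY + sin φ·ΔZ = (0.725285)(0.910487)(508.4) + (0.725285)(0.413538)(421.0) + (0.688448)(413.4) = 746.60 m.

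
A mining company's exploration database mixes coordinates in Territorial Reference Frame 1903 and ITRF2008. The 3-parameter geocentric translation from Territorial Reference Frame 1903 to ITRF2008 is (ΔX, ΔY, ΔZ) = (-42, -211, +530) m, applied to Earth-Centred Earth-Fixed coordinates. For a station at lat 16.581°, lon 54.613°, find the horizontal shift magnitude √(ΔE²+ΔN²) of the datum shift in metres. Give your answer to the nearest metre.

The local east axis at (φ, λ) is (−sin λ, cos λ, 0), so ΔE = −sin(54.613°)·(-42) + cos(54.613°)·(-211) = -87.95 m.
The local north axis is (−sin φ cos λ, −sin φ sin λ, cos φ), giving ΔN = 6.941 + 49.089 + 507.961 = 563.99 m.
Horizontal magnitude = √(ΔE² + ΔN²) = √((-87.95)² + 563.99²) = 570.81 m.

571 m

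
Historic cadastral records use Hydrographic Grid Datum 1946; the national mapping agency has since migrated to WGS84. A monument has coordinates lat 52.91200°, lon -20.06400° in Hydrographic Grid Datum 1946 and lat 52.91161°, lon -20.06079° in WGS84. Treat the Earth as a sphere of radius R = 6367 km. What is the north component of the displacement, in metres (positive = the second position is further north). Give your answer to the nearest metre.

Δφ = 52.91161° − 52.91200° = -0.00039°; Δλ = -20.06079° − -20.06400° = +0.00321°.
1° along a meridian = πR/180 = 111125 m.
ΔN = Δφ × 111125 = -43.3 m; ΔE = Δλ × 111125 × cos(52.91200°) = +0.00321 × 111125 × 0.603041 = 215.1 m.

ΔN = -43 m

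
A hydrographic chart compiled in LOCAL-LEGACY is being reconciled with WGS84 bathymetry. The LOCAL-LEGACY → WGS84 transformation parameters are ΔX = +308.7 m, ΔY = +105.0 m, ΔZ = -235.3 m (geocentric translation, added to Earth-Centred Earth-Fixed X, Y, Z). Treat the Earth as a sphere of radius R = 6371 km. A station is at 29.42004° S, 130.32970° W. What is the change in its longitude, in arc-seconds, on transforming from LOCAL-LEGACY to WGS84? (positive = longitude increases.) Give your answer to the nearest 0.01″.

Δλ = 6.22″

sin φ = -0.491208, cos φ = 0.871042, sin λ = -0.762333, cos λ = -0.647185.
East component: ΔE = −sin λ·ΔX + cos λ·ΔY = −(-0.762333)(308.7) + (-0.647185)(105.0) = 167.38 m.
1° of latitude spans πR/180 = 111195 m; at latitude φ, 1° of longitude spans that × cos φ = 96855.5 m, so Δλ = 167.38 / 96855.5 × 3600 = 6.221″.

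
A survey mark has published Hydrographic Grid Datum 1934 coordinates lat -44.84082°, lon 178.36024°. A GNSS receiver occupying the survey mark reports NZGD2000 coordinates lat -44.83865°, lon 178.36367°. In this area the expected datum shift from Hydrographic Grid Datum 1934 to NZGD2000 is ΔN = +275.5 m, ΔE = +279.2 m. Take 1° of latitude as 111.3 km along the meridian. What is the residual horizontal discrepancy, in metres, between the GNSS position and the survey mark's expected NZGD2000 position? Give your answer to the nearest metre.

35 m

Observed coordinate differences: Δφ = +0.00217°, Δλ = +0.00343°.
Converting to metres (1° lat = 111300 m, cos φ = 0.709069): observed ΔN = 241.5 m, observed ΔE = 270.7 m.
Subtracting the expected shift leaves a residual of 241.5 − (275.5) = -34.0 m north and 270.7 − (279.2) = -8.5 m east.
Residual distance = √((-34.0)² + (-8.5)²) = 35.0 m.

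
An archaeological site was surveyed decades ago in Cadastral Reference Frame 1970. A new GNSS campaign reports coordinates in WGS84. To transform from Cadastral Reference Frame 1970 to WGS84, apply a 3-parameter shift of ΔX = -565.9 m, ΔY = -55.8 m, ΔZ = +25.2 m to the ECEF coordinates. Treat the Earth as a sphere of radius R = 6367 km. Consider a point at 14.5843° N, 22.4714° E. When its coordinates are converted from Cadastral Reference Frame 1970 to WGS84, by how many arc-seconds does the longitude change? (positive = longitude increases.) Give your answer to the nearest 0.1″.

sin φ = 0.251804, cos φ = 0.967778, sin λ = 0.382222, cos λ = 0.924070.
East component: ΔE = −sin λ·ΔX + cos λ·ΔY = −(0.382222)(-565.9) + (0.924070)(-55.8) = 164.74 m.
1° of latitude spans πR/180 = 111125 m; at latitude φ, 1° of longitude spans that × cos φ = 107544.5 m, so Δλ = 164.74 / 107544.5 × 3600 = 5.514″.

Δλ = 5.5″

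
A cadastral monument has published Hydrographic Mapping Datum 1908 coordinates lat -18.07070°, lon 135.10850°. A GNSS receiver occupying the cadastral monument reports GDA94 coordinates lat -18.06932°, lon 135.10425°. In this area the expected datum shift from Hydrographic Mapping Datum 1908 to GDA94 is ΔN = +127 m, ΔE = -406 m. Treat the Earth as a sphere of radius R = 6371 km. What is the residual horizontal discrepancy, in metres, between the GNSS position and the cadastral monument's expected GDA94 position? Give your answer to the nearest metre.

51 m

Observed coordinate differences: Δφ = +0.00138°, Δλ = -0.00425°.
Converting to metres (1° lat = 111195 m, cos φ = 0.950674): observed ΔN = 153.4 m, observed ΔE = -449.3 m.
Subtracting the expected shift leaves a residual of 153.4 − (127) = 26.4 m north and -449.3 − (-406) = -43.3 m east.
Residual distance = √(26.4² + (-43.3)²) = 50.7 m.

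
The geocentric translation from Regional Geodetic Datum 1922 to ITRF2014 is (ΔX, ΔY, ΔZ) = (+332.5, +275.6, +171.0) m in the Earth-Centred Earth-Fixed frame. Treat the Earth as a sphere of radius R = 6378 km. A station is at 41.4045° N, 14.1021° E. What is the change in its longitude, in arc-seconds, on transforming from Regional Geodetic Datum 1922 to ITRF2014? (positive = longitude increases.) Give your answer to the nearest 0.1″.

Δλ = 8.0″

sin φ = 0.661371, cos φ = 0.750059, sin λ = 0.243651, cos λ = 0.969863.
East component: ΔE = −sin λ·ΔX + cos λ·ΔY = −(0.243651)(332.5) + (0.969863)(275.6) = 186.28 m.
1° of latitude spans πR/180 = 111317 m; at latitude φ, 1° of longitude spans that × cos φ = 83494.4 m, so Δλ = 186.28 / 83494.4 × 3600 = 8.032″.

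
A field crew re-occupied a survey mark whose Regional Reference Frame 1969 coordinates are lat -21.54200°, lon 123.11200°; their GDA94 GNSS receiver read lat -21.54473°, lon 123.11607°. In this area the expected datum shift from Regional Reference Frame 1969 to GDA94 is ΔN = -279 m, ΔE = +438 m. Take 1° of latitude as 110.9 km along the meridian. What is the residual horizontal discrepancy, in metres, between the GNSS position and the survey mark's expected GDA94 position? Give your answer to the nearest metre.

Observed coordinate differences: Δφ = -0.00273°, Δλ = +0.00407°.
Converting to metres (1° lat = 110900 m, cos φ = 0.930149): observed ΔN = -302.8 m, observed ΔE = 419.8 m.
Subtracting the expected shift leaves a residual of -302.8 − (-279) = -23.8 m north and 419.8 − (438) = -18.2 m east.
Residual distance = √((-23.8)² + (-18.2)²) = 29.9 m.

30 m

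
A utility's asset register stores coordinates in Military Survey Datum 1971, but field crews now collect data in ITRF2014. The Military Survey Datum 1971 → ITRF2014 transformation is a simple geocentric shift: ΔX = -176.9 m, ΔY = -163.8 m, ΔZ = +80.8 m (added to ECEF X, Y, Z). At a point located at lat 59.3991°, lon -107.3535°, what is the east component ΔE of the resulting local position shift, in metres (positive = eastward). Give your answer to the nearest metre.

ΔE = -120 m

The local east axis at (φ, λ) is (−sin λ, cos λ, 0), so ΔE = −sin(-107.3535°)·(-176.9) + cos(-107.3535°)·(-163.8) = -119.99 m.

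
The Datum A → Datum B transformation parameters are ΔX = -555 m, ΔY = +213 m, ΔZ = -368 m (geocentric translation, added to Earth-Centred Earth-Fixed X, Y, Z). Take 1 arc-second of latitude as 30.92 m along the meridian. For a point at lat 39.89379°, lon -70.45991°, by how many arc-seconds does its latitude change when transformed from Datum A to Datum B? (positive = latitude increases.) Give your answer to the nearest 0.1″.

sin φ = 0.641366, cos φ = 0.767235, sin λ = -0.942408, cos λ = 0.334466.
North component: ΔN = −sin φ cos λ·ΔX − sin φ sin λ·ΔY + cos φ·ΔZ = −(0.641366)(0.334466)(-555) − (0.641366)(-0.942408)(213) + (0.767235)(-368) = -34.54 m.
1° of latitude spans 3600 × 30.92 = 111312 m, so Δφ = -34.54 / 111312 × 3600 = -1.117″.

Δφ = -1.1″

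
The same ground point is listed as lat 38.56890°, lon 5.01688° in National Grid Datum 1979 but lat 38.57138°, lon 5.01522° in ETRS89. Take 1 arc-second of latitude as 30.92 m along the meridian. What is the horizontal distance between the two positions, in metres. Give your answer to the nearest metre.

Δφ = 38.57138° − 38.56890° = +0.00248°; Δλ = 5.01522° − 5.01688° = -0.00166°.
1° of latitude = 3600 × 30.92 = 111312 m.
ΔN = Δφ × 111312 = 276.1 m; ΔE = Δλ × 111312 × cos(38.56890°) = -0.00166 × 111312 × 0.781859 = -144.5 m.
Distance = √(ΔE² + ΔN²) = √((-144.5)² + 276.1²) = 311.6 m.

312 m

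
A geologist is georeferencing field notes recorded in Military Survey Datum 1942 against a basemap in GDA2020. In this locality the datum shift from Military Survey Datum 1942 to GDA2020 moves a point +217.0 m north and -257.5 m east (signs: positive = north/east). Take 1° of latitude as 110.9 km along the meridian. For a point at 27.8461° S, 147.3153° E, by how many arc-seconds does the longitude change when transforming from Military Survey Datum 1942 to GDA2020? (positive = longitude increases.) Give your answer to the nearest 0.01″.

Δλ = -9.45″

At latitude -27.8461°, cos φ = 0.884205.
1° of longitude at this latitude = 110.9 × cos φ = 98.06 km, so Δλ = -257.5 / 98058.4 = -0.0026260° = -9.454″.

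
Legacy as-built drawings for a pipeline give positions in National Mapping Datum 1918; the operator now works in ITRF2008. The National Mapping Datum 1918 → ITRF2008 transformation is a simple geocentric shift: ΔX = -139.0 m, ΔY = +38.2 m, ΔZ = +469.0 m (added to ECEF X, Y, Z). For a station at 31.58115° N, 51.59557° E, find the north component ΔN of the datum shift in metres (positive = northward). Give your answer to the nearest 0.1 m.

At φ = 31.58115°, λ = 51.59557°: sin φ = 0.523706, cos φ = 0.851899, sin λ = 0.783645, cos λ = 0.621208.
ΔN = −sin φ cos λ·ΔX − sin φ sin λ·ΔY + cos φ·ΔZ = −(0.523706)(0.621208)(-139.0) − (0.523706)(0.783645)(38.2) + (0.851899)(469.0) = 429.08 m.

ΔN = 429.1 m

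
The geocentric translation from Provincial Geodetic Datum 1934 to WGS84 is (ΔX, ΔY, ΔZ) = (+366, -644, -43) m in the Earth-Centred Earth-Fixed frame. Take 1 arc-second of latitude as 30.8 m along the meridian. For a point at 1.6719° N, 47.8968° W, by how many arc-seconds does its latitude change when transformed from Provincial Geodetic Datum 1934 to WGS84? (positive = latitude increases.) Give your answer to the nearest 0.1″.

sin φ = 0.029176, cos φ = 0.999574, sin λ = -0.741938, cos λ = 0.670468.
North component: ΔN = −sin φ cos λ·ΔX − sin φ sin λ·ΔY + cos φ·ΔZ = −(0.029176)(0.670468)(366) − (0.029176)(-0.741938)(-644) + (0.999574)(-43) = -64.08 m.
1° of latitude spans 3600 × 30.80 = 110880 m, so Δφ = -64.08 / 110880 × 3600 = -2.081″.

Δφ = -2.1″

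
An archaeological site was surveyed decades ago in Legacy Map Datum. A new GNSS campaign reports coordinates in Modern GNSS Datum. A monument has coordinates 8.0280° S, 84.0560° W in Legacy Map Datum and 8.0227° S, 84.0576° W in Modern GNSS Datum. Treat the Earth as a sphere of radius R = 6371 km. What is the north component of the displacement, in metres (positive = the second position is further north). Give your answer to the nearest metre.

ΔN = 589 m

Δφ = -8.0227° − -8.0280° = +0.0053°; Δλ = -84.0576° − -84.0560° = -0.0016°.
1° along a meridian = πR/180 = 111195 m.
ΔN = Δφ × 111195 = 589.3 m; ΔE = Δλ × 111195 × cos(-8.0280°) = -0.0016 × 111195 × 0.990200 = -176.2 m.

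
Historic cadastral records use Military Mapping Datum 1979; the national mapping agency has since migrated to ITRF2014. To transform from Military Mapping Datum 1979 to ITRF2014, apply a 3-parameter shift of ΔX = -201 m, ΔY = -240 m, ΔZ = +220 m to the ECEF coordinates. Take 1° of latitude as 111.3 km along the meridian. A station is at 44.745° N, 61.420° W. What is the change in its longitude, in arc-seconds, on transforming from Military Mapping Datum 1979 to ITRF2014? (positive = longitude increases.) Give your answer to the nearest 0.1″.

sin φ = 0.703953, cos φ = 0.710247, sin λ = -0.878150, cos λ = 0.478385.
East component: ΔE = −sin λ·ΔX + cos λ·ΔY = −(-0.878150)(-201) + (0.478385)(-240) = -291.32 m.
1° of latitude spans 111300 m; at latitude φ, 1° of longitude spans that × cos φ = 79050.5 m, so Δλ = -291.32 / 79050.5 × 3600 = -13.267″.

Δλ = -13.3″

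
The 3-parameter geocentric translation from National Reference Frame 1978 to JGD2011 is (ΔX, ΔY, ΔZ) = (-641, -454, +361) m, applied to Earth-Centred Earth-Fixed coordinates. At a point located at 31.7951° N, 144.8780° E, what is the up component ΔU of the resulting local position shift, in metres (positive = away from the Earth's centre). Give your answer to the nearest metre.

The local up (radial) axis is (cos φ cos λ, cos φ sin λ, sin φ), giving ΔU = 445.616 − 221.999 + 190.205 = 413.82 m.

ΔU = 414 m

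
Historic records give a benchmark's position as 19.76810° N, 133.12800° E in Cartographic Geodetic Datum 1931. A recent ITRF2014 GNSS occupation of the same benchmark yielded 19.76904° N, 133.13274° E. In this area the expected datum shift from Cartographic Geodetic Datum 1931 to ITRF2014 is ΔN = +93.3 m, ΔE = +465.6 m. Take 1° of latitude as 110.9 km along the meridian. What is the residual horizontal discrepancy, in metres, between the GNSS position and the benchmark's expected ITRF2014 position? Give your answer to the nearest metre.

31 m

Observed coordinate differences: Δφ = +0.00094°, Δλ = +0.00474°.
Converting to metres (1° lat = 110900 m, cos φ = 0.941069): observed ΔN = 104.2 m, observed ΔE = 494.7 m.
Subtracting the expected shift leaves a residual of 104.2 − (93.3) = 10.9 m north and 494.7 − (465.6) = 29.1 m east.
Residual distance = √(10.9² + 29.1²) = 31.1 m.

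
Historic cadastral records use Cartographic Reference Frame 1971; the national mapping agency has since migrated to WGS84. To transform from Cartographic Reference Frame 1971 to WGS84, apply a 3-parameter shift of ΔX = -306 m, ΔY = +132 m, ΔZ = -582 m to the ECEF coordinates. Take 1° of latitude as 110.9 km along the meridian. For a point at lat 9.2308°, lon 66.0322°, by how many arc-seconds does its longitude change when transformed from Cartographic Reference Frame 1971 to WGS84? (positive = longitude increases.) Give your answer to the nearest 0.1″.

Δλ = 11.0″

sin φ = 0.160412, cos φ = 0.987050, sin λ = 0.913774, cos λ = 0.406223.
East component: ΔE = −sin λ·ΔX + cos λ·ΔY = −(0.913774)(-306) + (0.406223)(132) = 333.24 m.
1° of latitude spans 110900 m; at latitude φ, 1° of longitude spans that × cos φ = 109463.9 m, so Δλ = 333.24 / 109463.9 × 3600 = 10.959″.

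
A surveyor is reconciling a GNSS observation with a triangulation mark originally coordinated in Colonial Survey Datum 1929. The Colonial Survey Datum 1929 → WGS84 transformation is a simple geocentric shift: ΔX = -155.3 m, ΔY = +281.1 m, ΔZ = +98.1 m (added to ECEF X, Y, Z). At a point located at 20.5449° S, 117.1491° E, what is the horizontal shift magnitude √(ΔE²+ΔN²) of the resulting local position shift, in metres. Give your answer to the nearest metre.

205 m

At φ = -20.5449°, λ = 117.1491°: sin φ = -0.350941, cos φ = 0.936397, sin λ = 0.889822, cos λ = -0.456308.
ΔE = −sin λ·ΔX + cos λ·ΔY = −(0.889822)·(-155.3) + (-0.456308)·(281.1) = 9.92 m.
ΔN = −sin φ cos λ·ΔX − sin φ sin λ·ΔY + cos φ·ΔZ = −(-0.350941)(-0.456308)(-155.3) − (-0.350941)(0.889822)(281.1) + (0.936397)(98.1) = 204.51 m.
Horizontal magnitude = √(ΔE² + ΔN²) = √(9.92² + 204.51²) = 204.75 m.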